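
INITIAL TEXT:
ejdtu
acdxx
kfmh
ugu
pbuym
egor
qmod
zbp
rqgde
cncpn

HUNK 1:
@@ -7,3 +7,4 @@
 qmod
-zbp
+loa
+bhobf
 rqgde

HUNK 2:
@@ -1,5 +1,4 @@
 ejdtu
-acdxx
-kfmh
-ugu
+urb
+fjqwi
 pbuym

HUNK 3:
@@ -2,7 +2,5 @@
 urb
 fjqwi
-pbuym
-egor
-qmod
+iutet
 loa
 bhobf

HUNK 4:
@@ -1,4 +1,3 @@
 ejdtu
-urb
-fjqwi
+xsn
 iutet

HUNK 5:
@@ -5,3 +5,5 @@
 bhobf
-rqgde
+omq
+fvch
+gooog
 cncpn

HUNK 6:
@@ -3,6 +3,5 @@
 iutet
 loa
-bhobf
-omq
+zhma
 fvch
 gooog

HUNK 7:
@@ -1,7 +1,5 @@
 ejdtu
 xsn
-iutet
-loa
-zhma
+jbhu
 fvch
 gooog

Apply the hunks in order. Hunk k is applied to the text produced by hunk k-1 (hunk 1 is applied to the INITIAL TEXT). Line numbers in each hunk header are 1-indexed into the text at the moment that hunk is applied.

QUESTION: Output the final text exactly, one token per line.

Answer: ejdtu
xsn
jbhu
fvch
gooog
cncpn

Derivation:
Hunk 1: at line 7 remove [zbp] add [loa,bhobf] -> 11 lines: ejdtu acdxx kfmh ugu pbuym egor qmod loa bhobf rqgde cncpn
Hunk 2: at line 1 remove [acdxx,kfmh,ugu] add [urb,fjqwi] -> 10 lines: ejdtu urb fjqwi pbuym egor qmod loa bhobf rqgde cncpn
Hunk 3: at line 2 remove [pbuym,egor,qmod] add [iutet] -> 8 lines: ejdtu urb fjqwi iutet loa bhobf rqgde cncpn
Hunk 4: at line 1 remove [urb,fjqwi] add [xsn] -> 7 lines: ejdtu xsn iutet loa bhobf rqgde cncpn
Hunk 5: at line 5 remove [rqgde] add [omq,fvch,gooog] -> 9 lines: ejdtu xsn iutet loa bhobf omq fvch gooog cncpn
Hunk 6: at line 3 remove [bhobf,omq] add [zhma] -> 8 lines: ejdtu xsn iutet loa zhma fvch gooog cncpn
Hunk 7: at line 1 remove [iutet,loa,zhma] add [jbhu] -> 6 lines: ejdtu xsn jbhu fvch gooog cncpn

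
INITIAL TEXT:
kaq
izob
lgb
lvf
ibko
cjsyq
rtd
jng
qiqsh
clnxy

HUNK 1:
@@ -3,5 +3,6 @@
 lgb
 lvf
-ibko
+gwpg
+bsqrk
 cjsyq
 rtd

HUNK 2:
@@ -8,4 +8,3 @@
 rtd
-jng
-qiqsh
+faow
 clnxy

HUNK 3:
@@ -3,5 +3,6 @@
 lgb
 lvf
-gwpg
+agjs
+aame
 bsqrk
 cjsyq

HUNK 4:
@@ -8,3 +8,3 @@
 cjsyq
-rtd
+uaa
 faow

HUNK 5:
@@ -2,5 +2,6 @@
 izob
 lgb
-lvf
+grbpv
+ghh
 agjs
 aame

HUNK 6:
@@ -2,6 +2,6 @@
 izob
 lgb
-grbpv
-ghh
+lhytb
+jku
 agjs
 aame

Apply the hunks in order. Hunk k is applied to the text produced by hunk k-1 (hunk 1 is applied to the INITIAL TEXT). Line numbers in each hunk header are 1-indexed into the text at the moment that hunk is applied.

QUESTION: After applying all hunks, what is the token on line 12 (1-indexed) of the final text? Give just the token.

Hunk 1: at line 3 remove [ibko] add [gwpg,bsqrk] -> 11 lines: kaq izob lgb lvf gwpg bsqrk cjsyq rtd jng qiqsh clnxy
Hunk 2: at line 8 remove [jng,qiqsh] add [faow] -> 10 lines: kaq izob lgb lvf gwpg bsqrk cjsyq rtd faow clnxy
Hunk 3: at line 3 remove [gwpg] add [agjs,aame] -> 11 lines: kaq izob lgb lvf agjs aame bsqrk cjsyq rtd faow clnxy
Hunk 4: at line 8 remove [rtd] add [uaa] -> 11 lines: kaq izob lgb lvf agjs aame bsqrk cjsyq uaa faow clnxy
Hunk 5: at line 2 remove [lvf] add [grbpv,ghh] -> 12 lines: kaq izob lgb grbpv ghh agjs aame bsqrk cjsyq uaa faow clnxy
Hunk 6: at line 2 remove [grbpv,ghh] add [lhytb,jku] -> 12 lines: kaq izob lgb lhytb jku agjs aame bsqrk cjsyq uaa faow clnxy
Final line 12: clnxy

Answer: clnxy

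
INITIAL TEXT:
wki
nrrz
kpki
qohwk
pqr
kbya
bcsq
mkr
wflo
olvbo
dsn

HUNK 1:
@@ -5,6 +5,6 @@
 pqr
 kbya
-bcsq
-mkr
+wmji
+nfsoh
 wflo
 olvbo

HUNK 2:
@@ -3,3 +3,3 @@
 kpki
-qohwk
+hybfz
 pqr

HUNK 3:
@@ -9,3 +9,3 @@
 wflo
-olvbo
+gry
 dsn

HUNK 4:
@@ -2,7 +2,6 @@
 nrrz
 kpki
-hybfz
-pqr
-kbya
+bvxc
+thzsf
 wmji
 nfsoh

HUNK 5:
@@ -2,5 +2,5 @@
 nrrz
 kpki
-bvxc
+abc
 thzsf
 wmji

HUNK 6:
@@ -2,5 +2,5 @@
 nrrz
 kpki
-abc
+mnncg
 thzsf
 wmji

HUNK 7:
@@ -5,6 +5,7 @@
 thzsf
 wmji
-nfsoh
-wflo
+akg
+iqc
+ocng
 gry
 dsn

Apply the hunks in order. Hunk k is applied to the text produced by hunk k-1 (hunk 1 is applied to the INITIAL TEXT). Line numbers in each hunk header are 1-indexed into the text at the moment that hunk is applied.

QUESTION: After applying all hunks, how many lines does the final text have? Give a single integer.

Hunk 1: at line 5 remove [bcsq,mkr] add [wmji,nfsoh] -> 11 lines: wki nrrz kpki qohwk pqr kbya wmji nfsoh wflo olvbo dsn
Hunk 2: at line 3 remove [qohwk] add [hybfz] -> 11 lines: wki nrrz kpki hybfz pqr kbya wmji nfsoh wflo olvbo dsn
Hunk 3: at line 9 remove [olvbo] add [gry] -> 11 lines: wki nrrz kpki hybfz pqr kbya wmji nfsoh wflo gry dsn
Hunk 4: at line 2 remove [hybfz,pqr,kbya] add [bvxc,thzsf] -> 10 lines: wki nrrz kpki bvxc thzsf wmji nfsoh wflo gry dsn
Hunk 5: at line 2 remove [bvxc] add [abc] -> 10 lines: wki nrrz kpki abc thzsf wmji nfsoh wflo gry dsn
Hunk 6: at line 2 remove [abc] add [mnncg] -> 10 lines: wki nrrz kpki mnncg thzsf wmji nfsoh wflo gry dsn
Hunk 7: at line 5 remove [nfsoh,wflo] add [akg,iqc,ocng] -> 11 lines: wki nrrz kpki mnncg thzsf wmji akg iqc ocng gry dsn
Final line count: 11

Answer: 11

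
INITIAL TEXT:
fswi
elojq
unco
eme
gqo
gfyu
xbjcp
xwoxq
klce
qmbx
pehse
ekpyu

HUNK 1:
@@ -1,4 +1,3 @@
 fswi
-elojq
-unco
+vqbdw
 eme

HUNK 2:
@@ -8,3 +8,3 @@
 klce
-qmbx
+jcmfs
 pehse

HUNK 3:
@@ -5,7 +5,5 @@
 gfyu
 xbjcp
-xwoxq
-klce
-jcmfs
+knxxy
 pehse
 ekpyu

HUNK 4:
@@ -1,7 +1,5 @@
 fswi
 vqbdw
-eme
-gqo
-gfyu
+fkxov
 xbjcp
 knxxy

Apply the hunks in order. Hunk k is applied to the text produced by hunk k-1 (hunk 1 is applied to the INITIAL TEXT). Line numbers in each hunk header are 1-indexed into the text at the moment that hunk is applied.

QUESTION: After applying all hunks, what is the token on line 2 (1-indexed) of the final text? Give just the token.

Answer: vqbdw

Derivation:
Hunk 1: at line 1 remove [elojq,unco] add [vqbdw] -> 11 lines: fswi vqbdw eme gqo gfyu xbjcp xwoxq klce qmbx pehse ekpyu
Hunk 2: at line 8 remove [qmbx] add [jcmfs] -> 11 lines: fswi vqbdw eme gqo gfyu xbjcp xwoxq klce jcmfs pehse ekpyu
Hunk 3: at line 5 remove [xwoxq,klce,jcmfs] add [knxxy] -> 9 lines: fswi vqbdw eme gqo gfyu xbjcp knxxy pehse ekpyu
Hunk 4: at line 1 remove [eme,gqo,gfyu] add [fkxov] -> 7 lines: fswi vqbdw fkxov xbjcp knxxy pehse ekpyu
Final line 2: vqbdw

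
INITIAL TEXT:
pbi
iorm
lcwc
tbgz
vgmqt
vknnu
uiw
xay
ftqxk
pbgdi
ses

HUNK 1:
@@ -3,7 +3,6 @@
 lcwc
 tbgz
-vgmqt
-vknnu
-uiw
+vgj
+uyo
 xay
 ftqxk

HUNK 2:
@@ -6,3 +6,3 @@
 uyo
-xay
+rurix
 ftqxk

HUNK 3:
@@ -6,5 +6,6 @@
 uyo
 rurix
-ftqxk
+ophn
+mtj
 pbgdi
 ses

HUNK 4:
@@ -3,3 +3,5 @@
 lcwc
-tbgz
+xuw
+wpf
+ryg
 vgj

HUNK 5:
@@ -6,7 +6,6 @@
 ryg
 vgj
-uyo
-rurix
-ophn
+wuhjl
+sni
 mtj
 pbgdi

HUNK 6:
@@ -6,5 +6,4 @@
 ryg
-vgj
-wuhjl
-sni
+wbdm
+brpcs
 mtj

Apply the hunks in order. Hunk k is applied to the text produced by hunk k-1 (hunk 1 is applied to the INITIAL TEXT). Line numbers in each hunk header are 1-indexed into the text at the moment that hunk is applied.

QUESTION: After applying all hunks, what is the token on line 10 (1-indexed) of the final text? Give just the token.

Hunk 1: at line 3 remove [vgmqt,vknnu,uiw] add [vgj,uyo] -> 10 lines: pbi iorm lcwc tbgz vgj uyo xay ftqxk pbgdi ses
Hunk 2: at line 6 remove [xay] add [rurix] -> 10 lines: pbi iorm lcwc tbgz vgj uyo rurix ftqxk pbgdi ses
Hunk 3: at line 6 remove [ftqxk] add [ophn,mtj] -> 11 lines: pbi iorm lcwc tbgz vgj uyo rurix ophn mtj pbgdi ses
Hunk 4: at line 3 remove [tbgz] add [xuw,wpf,ryg] -> 13 lines: pbi iorm lcwc xuw wpf ryg vgj uyo rurix ophn mtj pbgdi ses
Hunk 5: at line 6 remove [uyo,rurix,ophn] add [wuhjl,sni] -> 12 lines: pbi iorm lcwc xuw wpf ryg vgj wuhjl sni mtj pbgdi ses
Hunk 6: at line 6 remove [vgj,wuhjl,sni] add [wbdm,brpcs] -> 11 lines: pbi iorm lcwc xuw wpf ryg wbdm brpcs mtj pbgdi ses
Final line 10: pbgdi

Answer: pbgdi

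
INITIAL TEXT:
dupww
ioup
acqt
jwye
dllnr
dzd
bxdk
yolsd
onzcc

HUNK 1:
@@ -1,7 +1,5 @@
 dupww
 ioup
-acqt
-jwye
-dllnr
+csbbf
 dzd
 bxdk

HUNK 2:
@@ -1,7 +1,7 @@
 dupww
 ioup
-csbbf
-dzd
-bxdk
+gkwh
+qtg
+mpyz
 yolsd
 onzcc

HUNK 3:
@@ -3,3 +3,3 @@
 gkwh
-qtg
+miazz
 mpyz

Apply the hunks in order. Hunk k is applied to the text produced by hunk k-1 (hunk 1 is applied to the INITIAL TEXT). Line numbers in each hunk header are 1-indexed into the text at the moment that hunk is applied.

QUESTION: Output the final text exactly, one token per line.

Hunk 1: at line 1 remove [acqt,jwye,dllnr] add [csbbf] -> 7 lines: dupww ioup csbbf dzd bxdk yolsd onzcc
Hunk 2: at line 1 remove [csbbf,dzd,bxdk] add [gkwh,qtg,mpyz] -> 7 lines: dupww ioup gkwh qtg mpyz yolsd onzcc
Hunk 3: at line 3 remove [qtg] add [miazz] -> 7 lines: dupww ioup gkwh miazz mpyz yolsd onzcc

Answer: dupww
ioup
gkwh
miazz
mpyz
yolsd
onzcc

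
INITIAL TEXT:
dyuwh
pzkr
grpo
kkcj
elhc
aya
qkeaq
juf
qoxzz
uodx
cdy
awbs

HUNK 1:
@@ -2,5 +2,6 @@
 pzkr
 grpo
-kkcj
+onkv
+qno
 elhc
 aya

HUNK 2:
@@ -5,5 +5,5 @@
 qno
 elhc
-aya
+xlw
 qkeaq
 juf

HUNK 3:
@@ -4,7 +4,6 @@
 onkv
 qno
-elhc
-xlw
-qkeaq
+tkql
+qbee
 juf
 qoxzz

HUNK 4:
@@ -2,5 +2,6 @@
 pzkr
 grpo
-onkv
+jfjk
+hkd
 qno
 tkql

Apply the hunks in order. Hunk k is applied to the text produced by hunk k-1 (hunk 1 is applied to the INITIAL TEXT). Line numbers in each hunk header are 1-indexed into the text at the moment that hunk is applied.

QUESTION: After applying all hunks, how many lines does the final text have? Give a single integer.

Answer: 13

Derivation:
Hunk 1: at line 2 remove [kkcj] add [onkv,qno] -> 13 lines: dyuwh pzkr grpo onkv qno elhc aya qkeaq juf qoxzz uodx cdy awbs
Hunk 2: at line 5 remove [aya] add [xlw] -> 13 lines: dyuwh pzkr grpo onkv qno elhc xlw qkeaq juf qoxzz uodx cdy awbs
Hunk 3: at line 4 remove [elhc,xlw,qkeaq] add [tkql,qbee] -> 12 lines: dyuwh pzkr grpo onkv qno tkql qbee juf qoxzz uodx cdy awbs
Hunk 4: at line 2 remove [onkv] add [jfjk,hkd] -> 13 lines: dyuwh pzkr grpo jfjk hkd qno tkql qbee juf qoxzz uodx cdy awbs
Final line count: 13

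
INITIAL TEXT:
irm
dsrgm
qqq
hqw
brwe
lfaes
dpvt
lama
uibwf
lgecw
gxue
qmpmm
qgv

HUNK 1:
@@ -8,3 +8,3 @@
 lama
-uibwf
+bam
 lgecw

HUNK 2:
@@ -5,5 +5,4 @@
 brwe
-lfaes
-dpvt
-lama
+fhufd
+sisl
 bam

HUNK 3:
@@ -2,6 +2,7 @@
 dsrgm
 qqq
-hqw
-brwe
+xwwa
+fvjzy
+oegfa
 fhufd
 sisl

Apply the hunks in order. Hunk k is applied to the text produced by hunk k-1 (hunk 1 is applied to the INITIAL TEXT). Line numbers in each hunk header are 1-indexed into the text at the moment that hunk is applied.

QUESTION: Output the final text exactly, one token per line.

Hunk 1: at line 8 remove [uibwf] add [bam] -> 13 lines: irm dsrgm qqq hqw brwe lfaes dpvt lama bam lgecw gxue qmpmm qgv
Hunk 2: at line 5 remove [lfaes,dpvt,lama] add [fhufd,sisl] -> 12 lines: irm dsrgm qqq hqw brwe fhufd sisl bam lgecw gxue qmpmm qgv
Hunk 3: at line 2 remove [hqw,brwe] add [xwwa,fvjzy,oegfa] -> 13 lines: irm dsrgm qqq xwwa fvjzy oegfa fhufd sisl bam lgecw gxue qmpmm qgv

Answer: irm
dsrgm
qqq
xwwa
fvjzy
oegfa
fhufd
sisl
bam
lgecw
gxue
qmpmm
qgv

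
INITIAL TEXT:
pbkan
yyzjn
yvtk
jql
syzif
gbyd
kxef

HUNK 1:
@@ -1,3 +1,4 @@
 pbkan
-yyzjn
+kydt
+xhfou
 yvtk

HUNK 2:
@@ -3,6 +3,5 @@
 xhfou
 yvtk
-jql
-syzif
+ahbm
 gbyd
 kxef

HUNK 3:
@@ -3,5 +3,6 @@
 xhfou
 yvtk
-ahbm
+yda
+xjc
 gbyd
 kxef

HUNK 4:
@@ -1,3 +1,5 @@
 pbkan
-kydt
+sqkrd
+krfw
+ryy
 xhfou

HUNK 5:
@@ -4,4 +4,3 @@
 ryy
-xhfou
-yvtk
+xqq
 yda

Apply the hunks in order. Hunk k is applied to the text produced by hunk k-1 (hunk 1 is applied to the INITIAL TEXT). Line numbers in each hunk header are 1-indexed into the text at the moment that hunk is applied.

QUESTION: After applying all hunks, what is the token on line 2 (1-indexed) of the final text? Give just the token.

Hunk 1: at line 1 remove [yyzjn] add [kydt,xhfou] -> 8 lines: pbkan kydt xhfou yvtk jql syzif gbyd kxef
Hunk 2: at line 3 remove [jql,syzif] add [ahbm] -> 7 lines: pbkan kydt xhfou yvtk ahbm gbyd kxef
Hunk 3: at line 3 remove [ahbm] add [yda,xjc] -> 8 lines: pbkan kydt xhfou yvtk yda xjc gbyd kxef
Hunk 4: at line 1 remove [kydt] add [sqkrd,krfw,ryy] -> 10 lines: pbkan sqkrd krfw ryy xhfou yvtk yda xjc gbyd kxef
Hunk 5: at line 4 remove [xhfou,yvtk] add [xqq] -> 9 lines: pbkan sqkrd krfw ryy xqq yda xjc gbyd kxef
Final line 2: sqkrd

Answer: sqkrd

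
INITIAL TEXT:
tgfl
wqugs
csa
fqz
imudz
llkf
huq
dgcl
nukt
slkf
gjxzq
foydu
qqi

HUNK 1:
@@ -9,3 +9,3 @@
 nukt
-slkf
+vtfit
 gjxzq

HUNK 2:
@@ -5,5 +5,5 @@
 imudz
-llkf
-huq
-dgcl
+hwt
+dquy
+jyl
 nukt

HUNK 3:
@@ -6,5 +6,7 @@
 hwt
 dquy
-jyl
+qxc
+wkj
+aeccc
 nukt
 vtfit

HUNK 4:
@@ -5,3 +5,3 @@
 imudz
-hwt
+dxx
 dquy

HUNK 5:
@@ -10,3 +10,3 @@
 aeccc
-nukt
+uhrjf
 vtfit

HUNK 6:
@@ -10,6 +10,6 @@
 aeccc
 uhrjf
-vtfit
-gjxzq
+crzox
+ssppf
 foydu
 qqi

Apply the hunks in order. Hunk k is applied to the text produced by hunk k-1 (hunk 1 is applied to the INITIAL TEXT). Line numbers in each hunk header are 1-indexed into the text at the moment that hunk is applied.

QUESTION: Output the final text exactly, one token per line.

Answer: tgfl
wqugs
csa
fqz
imudz
dxx
dquy
qxc
wkj
aeccc
uhrjf
crzox
ssppf
foydu
qqi

Derivation:
Hunk 1: at line 9 remove [slkf] add [vtfit] -> 13 lines: tgfl wqugs csa fqz imudz llkf huq dgcl nukt vtfit gjxzq foydu qqi
Hunk 2: at line 5 remove [llkf,huq,dgcl] add [hwt,dquy,jyl] -> 13 lines: tgfl wqugs csa fqz imudz hwt dquy jyl nukt vtfit gjxzq foydu qqi
Hunk 3: at line 6 remove [jyl] add [qxc,wkj,aeccc] -> 15 lines: tgfl wqugs csa fqz imudz hwt dquy qxc wkj aeccc nukt vtfit gjxzq foydu qqi
Hunk 4: at line 5 remove [hwt] add [dxx] -> 15 lines: tgfl wqugs csa fqz imudz dxx dquy qxc wkj aeccc nukt vtfit gjxzq foydu qqi
Hunk 5: at line 10 remove [nukt] add [uhrjf] -> 15 lines: tgfl wqugs csa fqz imudz dxx dquy qxc wkj aeccc uhrjf vtfit gjxzq foydu qqi
Hunk 6: at line 10 remove [vtfit,gjxzq] add [crzox,ssppf] -> 15 lines: tgfl wqugs csa fqz imudz dxx dquy qxc wkj aeccc uhrjf crzox ssppf foydu qqi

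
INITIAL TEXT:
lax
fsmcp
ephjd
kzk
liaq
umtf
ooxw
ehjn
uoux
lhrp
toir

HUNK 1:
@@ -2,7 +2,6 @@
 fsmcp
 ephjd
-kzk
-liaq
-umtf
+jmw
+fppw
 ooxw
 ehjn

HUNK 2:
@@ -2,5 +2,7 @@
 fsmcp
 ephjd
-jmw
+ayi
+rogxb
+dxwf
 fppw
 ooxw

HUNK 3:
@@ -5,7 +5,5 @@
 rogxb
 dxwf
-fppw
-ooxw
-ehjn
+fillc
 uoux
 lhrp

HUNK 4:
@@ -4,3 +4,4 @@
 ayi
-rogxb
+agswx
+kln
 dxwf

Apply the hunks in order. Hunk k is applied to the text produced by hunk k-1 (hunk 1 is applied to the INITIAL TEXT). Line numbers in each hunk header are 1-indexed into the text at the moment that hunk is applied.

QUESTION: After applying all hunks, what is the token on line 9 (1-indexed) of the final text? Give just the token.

Hunk 1: at line 2 remove [kzk,liaq,umtf] add [jmw,fppw] -> 10 lines: lax fsmcp ephjd jmw fppw ooxw ehjn uoux lhrp toir
Hunk 2: at line 2 remove [jmw] add [ayi,rogxb,dxwf] -> 12 lines: lax fsmcp ephjd ayi rogxb dxwf fppw ooxw ehjn uoux lhrp toir
Hunk 3: at line 5 remove [fppw,ooxw,ehjn] add [fillc] -> 10 lines: lax fsmcp ephjd ayi rogxb dxwf fillc uoux lhrp toir
Hunk 4: at line 4 remove [rogxb] add [agswx,kln] -> 11 lines: lax fsmcp ephjd ayi agswx kln dxwf fillc uoux lhrp toir
Final line 9: uoux

Answer: uoux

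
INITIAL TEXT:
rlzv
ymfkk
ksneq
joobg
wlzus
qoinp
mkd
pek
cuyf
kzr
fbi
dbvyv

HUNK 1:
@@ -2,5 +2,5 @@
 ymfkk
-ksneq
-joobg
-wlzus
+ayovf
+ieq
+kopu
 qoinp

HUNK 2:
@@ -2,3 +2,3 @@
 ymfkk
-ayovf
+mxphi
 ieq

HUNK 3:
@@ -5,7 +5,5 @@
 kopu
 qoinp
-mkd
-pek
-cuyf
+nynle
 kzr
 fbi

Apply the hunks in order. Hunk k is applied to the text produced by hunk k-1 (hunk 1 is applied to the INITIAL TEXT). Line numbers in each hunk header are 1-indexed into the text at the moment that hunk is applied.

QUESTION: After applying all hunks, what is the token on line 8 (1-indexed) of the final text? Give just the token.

Hunk 1: at line 2 remove [ksneq,joobg,wlzus] add [ayovf,ieq,kopu] -> 12 lines: rlzv ymfkk ayovf ieq kopu qoinp mkd pek cuyf kzr fbi dbvyv
Hunk 2: at line 2 remove [ayovf] add [mxphi] -> 12 lines: rlzv ymfkk mxphi ieq kopu qoinp mkd pek cuyf kzr fbi dbvyv
Hunk 3: at line 5 remove [mkd,pek,cuyf] add [nynle] -> 10 lines: rlzv ymfkk mxphi ieq kopu qoinp nynle kzr fbi dbvyv
Final line 8: kzr

Answer: kzr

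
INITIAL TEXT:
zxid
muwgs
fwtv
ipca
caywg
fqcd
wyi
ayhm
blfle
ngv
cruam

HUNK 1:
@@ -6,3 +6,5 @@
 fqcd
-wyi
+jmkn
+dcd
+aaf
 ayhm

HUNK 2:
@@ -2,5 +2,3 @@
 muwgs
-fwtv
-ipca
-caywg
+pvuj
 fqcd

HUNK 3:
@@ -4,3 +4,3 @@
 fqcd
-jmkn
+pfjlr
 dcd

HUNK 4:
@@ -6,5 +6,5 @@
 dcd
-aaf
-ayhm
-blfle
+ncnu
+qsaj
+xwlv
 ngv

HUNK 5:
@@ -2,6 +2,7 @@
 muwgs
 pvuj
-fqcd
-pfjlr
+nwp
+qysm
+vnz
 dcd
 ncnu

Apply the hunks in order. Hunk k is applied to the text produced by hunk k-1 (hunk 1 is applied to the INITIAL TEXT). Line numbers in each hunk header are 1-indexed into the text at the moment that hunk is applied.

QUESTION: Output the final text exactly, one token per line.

Answer: zxid
muwgs
pvuj
nwp
qysm
vnz
dcd
ncnu
qsaj
xwlv
ngv
cruam

Derivation:
Hunk 1: at line 6 remove [wyi] add [jmkn,dcd,aaf] -> 13 lines: zxid muwgs fwtv ipca caywg fqcd jmkn dcd aaf ayhm blfle ngv cruam
Hunk 2: at line 2 remove [fwtv,ipca,caywg] add [pvuj] -> 11 lines: zxid muwgs pvuj fqcd jmkn dcd aaf ayhm blfle ngv cruam
Hunk 3: at line 4 remove [jmkn] add [pfjlr] -> 11 lines: zxid muwgs pvuj fqcd pfjlr dcd aaf ayhm blfle ngv cruam
Hunk 4: at line 6 remove [aaf,ayhm,blfle] add [ncnu,qsaj,xwlv] -> 11 lines: zxid muwgs pvuj fqcd pfjlr dcd ncnu qsaj xwlv ngv cruam
Hunk 5: at line 2 remove [fqcd,pfjlr] add [nwp,qysm,vnz] -> 12 lines: zxid muwgs pvuj nwp qysm vnz dcd ncnu qsaj xwlv ngv cruam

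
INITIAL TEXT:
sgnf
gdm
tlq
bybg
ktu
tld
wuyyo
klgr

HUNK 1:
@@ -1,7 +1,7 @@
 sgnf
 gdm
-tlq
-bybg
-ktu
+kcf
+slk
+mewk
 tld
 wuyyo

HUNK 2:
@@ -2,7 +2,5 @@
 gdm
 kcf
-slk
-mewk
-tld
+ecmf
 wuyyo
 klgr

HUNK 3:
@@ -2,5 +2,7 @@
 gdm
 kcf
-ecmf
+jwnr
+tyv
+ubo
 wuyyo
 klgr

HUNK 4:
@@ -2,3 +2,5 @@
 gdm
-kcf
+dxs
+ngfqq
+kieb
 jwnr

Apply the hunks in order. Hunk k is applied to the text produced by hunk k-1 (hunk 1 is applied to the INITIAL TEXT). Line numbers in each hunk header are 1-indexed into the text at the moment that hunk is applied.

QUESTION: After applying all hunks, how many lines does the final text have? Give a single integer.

Answer: 10

Derivation:
Hunk 1: at line 1 remove [tlq,bybg,ktu] add [kcf,slk,mewk] -> 8 lines: sgnf gdm kcf slk mewk tld wuyyo klgr
Hunk 2: at line 2 remove [slk,mewk,tld] add [ecmf] -> 6 lines: sgnf gdm kcf ecmf wuyyo klgr
Hunk 3: at line 2 remove [ecmf] add [jwnr,tyv,ubo] -> 8 lines: sgnf gdm kcf jwnr tyv ubo wuyyo klgr
Hunk 4: at line 2 remove [kcf] add [dxs,ngfqq,kieb] -> 10 lines: sgnf gdm dxs ngfqq kieb jwnr tyv ubo wuyyo klgr
Final line count: 10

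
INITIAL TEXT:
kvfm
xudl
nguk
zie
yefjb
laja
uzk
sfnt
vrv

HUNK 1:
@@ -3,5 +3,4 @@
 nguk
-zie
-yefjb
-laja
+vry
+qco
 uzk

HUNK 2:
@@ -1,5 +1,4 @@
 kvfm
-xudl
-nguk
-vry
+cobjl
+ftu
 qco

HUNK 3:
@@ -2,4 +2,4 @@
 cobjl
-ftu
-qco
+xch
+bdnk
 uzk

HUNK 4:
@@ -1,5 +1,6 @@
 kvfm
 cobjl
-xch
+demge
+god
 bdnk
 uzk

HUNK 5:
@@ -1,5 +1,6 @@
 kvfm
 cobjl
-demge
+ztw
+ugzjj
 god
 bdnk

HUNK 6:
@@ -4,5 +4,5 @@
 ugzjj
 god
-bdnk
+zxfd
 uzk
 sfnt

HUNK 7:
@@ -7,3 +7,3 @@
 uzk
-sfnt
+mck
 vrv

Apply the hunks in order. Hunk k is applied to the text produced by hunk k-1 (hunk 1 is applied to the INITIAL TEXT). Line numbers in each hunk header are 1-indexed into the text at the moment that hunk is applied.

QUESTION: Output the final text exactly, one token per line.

Answer: kvfm
cobjl
ztw
ugzjj
god
zxfd
uzk
mck
vrv

Derivation:
Hunk 1: at line 3 remove [zie,yefjb,laja] add [vry,qco] -> 8 lines: kvfm xudl nguk vry qco uzk sfnt vrv
Hunk 2: at line 1 remove [xudl,nguk,vry] add [cobjl,ftu] -> 7 lines: kvfm cobjl ftu qco uzk sfnt vrv
Hunk 3: at line 2 remove [ftu,qco] add [xch,bdnk] -> 7 lines: kvfm cobjl xch bdnk uzk sfnt vrv
Hunk 4: at line 1 remove [xch] add [demge,god] -> 8 lines: kvfm cobjl demge god bdnk uzk sfnt vrv
Hunk 5: at line 1 remove [demge] add [ztw,ugzjj] -> 9 lines: kvfm cobjl ztw ugzjj god bdnk uzk sfnt vrv
Hunk 6: at line 4 remove [bdnk] add [zxfd] -> 9 lines: kvfm cobjl ztw ugzjj god zxfd uzk sfnt vrv
Hunk 7: at line 7 remove [sfnt] add [mck] -> 9 lines: kvfm cobjl ztw ugzjj god zxfd uzk mck vrv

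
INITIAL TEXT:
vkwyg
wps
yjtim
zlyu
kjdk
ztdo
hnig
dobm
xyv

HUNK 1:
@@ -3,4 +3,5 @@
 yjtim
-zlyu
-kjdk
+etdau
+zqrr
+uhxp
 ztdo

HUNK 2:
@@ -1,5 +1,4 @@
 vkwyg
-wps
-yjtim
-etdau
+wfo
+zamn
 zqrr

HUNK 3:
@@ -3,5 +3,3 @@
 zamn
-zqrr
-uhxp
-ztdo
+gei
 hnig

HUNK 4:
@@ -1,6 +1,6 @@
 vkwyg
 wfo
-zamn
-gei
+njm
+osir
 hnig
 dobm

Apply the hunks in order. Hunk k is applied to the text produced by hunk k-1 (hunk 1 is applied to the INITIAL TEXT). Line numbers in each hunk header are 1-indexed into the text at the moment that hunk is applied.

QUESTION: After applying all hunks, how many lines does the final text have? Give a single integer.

Hunk 1: at line 3 remove [zlyu,kjdk] add [etdau,zqrr,uhxp] -> 10 lines: vkwyg wps yjtim etdau zqrr uhxp ztdo hnig dobm xyv
Hunk 2: at line 1 remove [wps,yjtim,etdau] add [wfo,zamn] -> 9 lines: vkwyg wfo zamn zqrr uhxp ztdo hnig dobm xyv
Hunk 3: at line 3 remove [zqrr,uhxp,ztdo] add [gei] -> 7 lines: vkwyg wfo zamn gei hnig dobm xyv
Hunk 4: at line 1 remove [zamn,gei] add [njm,osir] -> 7 lines: vkwyg wfo njm osir hnig dobm xyv
Final line count: 7

Answer: 7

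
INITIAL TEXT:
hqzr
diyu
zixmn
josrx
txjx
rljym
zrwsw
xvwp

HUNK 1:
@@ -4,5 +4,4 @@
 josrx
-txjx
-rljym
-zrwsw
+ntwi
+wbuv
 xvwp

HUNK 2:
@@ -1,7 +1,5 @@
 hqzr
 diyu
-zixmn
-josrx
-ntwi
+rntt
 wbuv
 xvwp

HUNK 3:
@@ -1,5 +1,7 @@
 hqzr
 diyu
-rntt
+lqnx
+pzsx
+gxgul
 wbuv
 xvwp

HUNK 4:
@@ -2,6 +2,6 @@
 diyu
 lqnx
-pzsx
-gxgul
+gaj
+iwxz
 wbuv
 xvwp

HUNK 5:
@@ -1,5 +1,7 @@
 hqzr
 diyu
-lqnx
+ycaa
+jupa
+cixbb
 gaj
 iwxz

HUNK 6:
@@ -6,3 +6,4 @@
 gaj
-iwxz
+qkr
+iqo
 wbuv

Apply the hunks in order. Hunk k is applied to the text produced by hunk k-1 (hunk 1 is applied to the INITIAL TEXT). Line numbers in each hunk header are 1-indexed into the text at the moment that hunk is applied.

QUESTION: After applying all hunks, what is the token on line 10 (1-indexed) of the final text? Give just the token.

Hunk 1: at line 4 remove [txjx,rljym,zrwsw] add [ntwi,wbuv] -> 7 lines: hqzr diyu zixmn josrx ntwi wbuv xvwp
Hunk 2: at line 1 remove [zixmn,josrx,ntwi] add [rntt] -> 5 lines: hqzr diyu rntt wbuv xvwp
Hunk 3: at line 1 remove [rntt] add [lqnx,pzsx,gxgul] -> 7 lines: hqzr diyu lqnx pzsx gxgul wbuv xvwp
Hunk 4: at line 2 remove [pzsx,gxgul] add [gaj,iwxz] -> 7 lines: hqzr diyu lqnx gaj iwxz wbuv xvwp
Hunk 5: at line 1 remove [lqnx] add [ycaa,jupa,cixbb] -> 9 lines: hqzr diyu ycaa jupa cixbb gaj iwxz wbuv xvwp
Hunk 6: at line 6 remove [iwxz] add [qkr,iqo] -> 10 lines: hqzr diyu ycaa jupa cixbb gaj qkr iqo wbuv xvwp
Final line 10: xvwp

Answer: xvwp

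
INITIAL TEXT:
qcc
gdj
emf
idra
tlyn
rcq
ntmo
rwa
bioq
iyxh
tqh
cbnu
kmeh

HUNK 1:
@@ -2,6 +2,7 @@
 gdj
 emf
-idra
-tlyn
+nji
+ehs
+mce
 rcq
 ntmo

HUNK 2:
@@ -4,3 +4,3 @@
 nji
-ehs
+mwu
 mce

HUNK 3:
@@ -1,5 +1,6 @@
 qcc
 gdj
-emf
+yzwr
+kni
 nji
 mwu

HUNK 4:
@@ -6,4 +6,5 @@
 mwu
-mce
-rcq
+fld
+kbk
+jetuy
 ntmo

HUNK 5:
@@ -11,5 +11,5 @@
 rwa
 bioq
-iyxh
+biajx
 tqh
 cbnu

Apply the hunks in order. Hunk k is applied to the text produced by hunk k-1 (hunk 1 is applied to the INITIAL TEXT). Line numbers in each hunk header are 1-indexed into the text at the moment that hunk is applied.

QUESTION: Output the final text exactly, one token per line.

Answer: qcc
gdj
yzwr
kni
nji
mwu
fld
kbk
jetuy
ntmo
rwa
bioq
biajx
tqh
cbnu
kmeh

Derivation:
Hunk 1: at line 2 remove [idra,tlyn] add [nji,ehs,mce] -> 14 lines: qcc gdj emf nji ehs mce rcq ntmo rwa bioq iyxh tqh cbnu kmeh
Hunk 2: at line 4 remove [ehs] add [mwu] -> 14 lines: qcc gdj emf nji mwu mce rcq ntmo rwa bioq iyxh tqh cbnu kmeh
Hunk 3: at line 1 remove [emf] add [yzwr,kni] -> 15 lines: qcc gdj yzwr kni nji mwu mce rcq ntmo rwa bioq iyxh tqh cbnu kmeh
Hunk 4: at line 6 remove [mce,rcq] add [fld,kbk,jetuy] -> 16 lines: qcc gdj yzwr kni nji mwu fld kbk jetuy ntmo rwa bioq iyxh tqh cbnu kmeh
Hunk 5: at line 11 remove [iyxh] add [biajx] -> 16 lines: qcc gdj yzwr kni nji mwu fld kbk jetuy ntmo rwa bioq biajx tqh cbnu kmeh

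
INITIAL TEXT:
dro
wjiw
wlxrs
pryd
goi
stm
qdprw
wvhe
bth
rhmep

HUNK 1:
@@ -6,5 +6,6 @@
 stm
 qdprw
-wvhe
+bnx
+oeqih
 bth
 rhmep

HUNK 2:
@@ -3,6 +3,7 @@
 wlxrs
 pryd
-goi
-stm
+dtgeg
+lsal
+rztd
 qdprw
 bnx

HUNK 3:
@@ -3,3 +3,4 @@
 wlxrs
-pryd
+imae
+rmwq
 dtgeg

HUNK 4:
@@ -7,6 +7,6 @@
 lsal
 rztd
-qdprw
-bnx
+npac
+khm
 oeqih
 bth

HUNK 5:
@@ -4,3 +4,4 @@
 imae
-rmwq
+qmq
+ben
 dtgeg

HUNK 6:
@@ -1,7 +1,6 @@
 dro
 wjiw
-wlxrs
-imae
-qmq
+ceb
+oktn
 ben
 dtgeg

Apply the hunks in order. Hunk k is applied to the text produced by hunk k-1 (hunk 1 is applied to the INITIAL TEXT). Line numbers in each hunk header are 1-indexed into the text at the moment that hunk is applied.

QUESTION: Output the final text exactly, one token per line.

Hunk 1: at line 6 remove [wvhe] add [bnx,oeqih] -> 11 lines: dro wjiw wlxrs pryd goi stm qdprw bnx oeqih bth rhmep
Hunk 2: at line 3 remove [goi,stm] add [dtgeg,lsal,rztd] -> 12 lines: dro wjiw wlxrs pryd dtgeg lsal rztd qdprw bnx oeqih bth rhmep
Hunk 3: at line 3 remove [pryd] add [imae,rmwq] -> 13 lines: dro wjiw wlxrs imae rmwq dtgeg lsal rztd qdprw bnx oeqih bth rhmep
Hunk 4: at line 7 remove [qdprw,bnx] add [npac,khm] -> 13 lines: dro wjiw wlxrs imae rmwq dtgeg lsal rztd npac khm oeqih bth rhmep
Hunk 5: at line 4 remove [rmwq] add [qmq,ben] -> 14 lines: dro wjiw wlxrs imae qmq ben dtgeg lsal rztd npac khm oeqih bth rhmep
Hunk 6: at line 1 remove [wlxrs,imae,qmq] add [ceb,oktn] -> 13 lines: dro wjiw ceb oktn ben dtgeg lsal rztd npac khm oeqih bth rhmep

Answer: dro
wjiw
ceb
oktn
ben
dtgeg
lsal
rztd
npac
khm
oeqih
bth
rhmep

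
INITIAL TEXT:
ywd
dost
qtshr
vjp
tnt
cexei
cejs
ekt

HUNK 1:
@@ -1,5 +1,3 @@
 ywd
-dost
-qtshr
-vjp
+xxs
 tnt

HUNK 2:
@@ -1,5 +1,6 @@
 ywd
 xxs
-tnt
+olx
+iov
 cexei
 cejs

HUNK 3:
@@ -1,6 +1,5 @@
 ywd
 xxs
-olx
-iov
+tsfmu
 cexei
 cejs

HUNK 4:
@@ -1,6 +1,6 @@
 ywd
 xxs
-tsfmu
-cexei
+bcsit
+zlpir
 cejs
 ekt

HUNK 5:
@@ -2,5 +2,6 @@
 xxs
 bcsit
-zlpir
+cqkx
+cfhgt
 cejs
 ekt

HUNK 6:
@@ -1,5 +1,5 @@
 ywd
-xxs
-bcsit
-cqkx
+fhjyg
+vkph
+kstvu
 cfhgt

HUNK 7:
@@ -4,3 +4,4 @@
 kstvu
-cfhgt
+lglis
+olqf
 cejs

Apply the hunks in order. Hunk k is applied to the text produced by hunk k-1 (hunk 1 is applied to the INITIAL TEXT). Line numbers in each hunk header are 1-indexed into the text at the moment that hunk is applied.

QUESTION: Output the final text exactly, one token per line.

Hunk 1: at line 1 remove [dost,qtshr,vjp] add [xxs] -> 6 lines: ywd xxs tnt cexei cejs ekt
Hunk 2: at line 1 remove [tnt] add [olx,iov] -> 7 lines: ywd xxs olx iov cexei cejs ekt
Hunk 3: at line 1 remove [olx,iov] add [tsfmu] -> 6 lines: ywd xxs tsfmu cexei cejs ekt
Hunk 4: at line 1 remove [tsfmu,cexei] add [bcsit,zlpir] -> 6 lines: ywd xxs bcsit zlpir cejs ekt
Hunk 5: at line 2 remove [zlpir] add [cqkx,cfhgt] -> 7 lines: ywd xxs bcsit cqkx cfhgt cejs ekt
Hunk 6: at line 1 remove [xxs,bcsit,cqkx] add [fhjyg,vkph,kstvu] -> 7 lines: ywd fhjyg vkph kstvu cfhgt cejs ekt
Hunk 7: at line 4 remove [cfhgt] add [lglis,olqf] -> 8 lines: ywd fhjyg vkph kstvu lglis olqf cejs ekt

Answer: ywd
fhjyg
vkph
kstvu
lglis
olqf
cejs
ekt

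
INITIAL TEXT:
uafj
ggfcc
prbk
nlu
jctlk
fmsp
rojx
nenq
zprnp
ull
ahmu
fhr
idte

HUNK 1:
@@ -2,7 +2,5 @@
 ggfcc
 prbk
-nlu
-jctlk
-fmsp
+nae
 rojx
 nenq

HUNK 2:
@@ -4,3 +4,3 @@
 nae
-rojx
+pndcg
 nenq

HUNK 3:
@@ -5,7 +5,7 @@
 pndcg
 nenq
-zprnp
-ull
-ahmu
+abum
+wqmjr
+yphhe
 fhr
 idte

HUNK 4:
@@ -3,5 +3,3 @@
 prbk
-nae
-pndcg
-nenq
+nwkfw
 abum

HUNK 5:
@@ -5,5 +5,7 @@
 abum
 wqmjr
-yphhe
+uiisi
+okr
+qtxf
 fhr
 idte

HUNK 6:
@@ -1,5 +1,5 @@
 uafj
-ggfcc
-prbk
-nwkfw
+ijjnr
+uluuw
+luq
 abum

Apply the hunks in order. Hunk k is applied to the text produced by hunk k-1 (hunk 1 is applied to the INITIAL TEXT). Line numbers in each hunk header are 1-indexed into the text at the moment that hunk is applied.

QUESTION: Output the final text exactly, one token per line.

Answer: uafj
ijjnr
uluuw
luq
abum
wqmjr
uiisi
okr
qtxf
fhr
idte

Derivation:
Hunk 1: at line 2 remove [nlu,jctlk,fmsp] add [nae] -> 11 lines: uafj ggfcc prbk nae rojx nenq zprnp ull ahmu fhr idte
Hunk 2: at line 4 remove [rojx] add [pndcg] -> 11 lines: uafj ggfcc prbk nae pndcg nenq zprnp ull ahmu fhr idte
Hunk 3: at line 5 remove [zprnp,ull,ahmu] add [abum,wqmjr,yphhe] -> 11 lines: uafj ggfcc prbk nae pndcg nenq abum wqmjr yphhe fhr idte
Hunk 4: at line 3 remove [nae,pndcg,nenq] add [nwkfw] -> 9 lines: uafj ggfcc prbk nwkfw abum wqmjr yphhe fhr idte
Hunk 5: at line 5 remove [yphhe] add [uiisi,okr,qtxf] -> 11 lines: uafj ggfcc prbk nwkfw abum wqmjr uiisi okr qtxf fhr idte
Hunk 6: at line 1 remove [ggfcc,prbk,nwkfw] add [ijjnr,uluuw,luq] -> 11 lines: uafj ijjnr uluuw luq abum wqmjr uiisi okr qtxf fhr idte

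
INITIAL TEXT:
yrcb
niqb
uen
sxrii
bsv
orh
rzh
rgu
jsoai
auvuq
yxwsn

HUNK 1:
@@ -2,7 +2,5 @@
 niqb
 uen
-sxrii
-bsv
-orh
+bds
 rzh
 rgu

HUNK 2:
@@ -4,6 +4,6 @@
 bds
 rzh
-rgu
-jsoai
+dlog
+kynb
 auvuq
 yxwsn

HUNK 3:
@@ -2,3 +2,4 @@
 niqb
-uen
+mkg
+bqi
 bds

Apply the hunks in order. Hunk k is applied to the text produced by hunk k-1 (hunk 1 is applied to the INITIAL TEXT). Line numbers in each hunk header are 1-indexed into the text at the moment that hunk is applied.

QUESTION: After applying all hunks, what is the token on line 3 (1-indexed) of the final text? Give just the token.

Hunk 1: at line 2 remove [sxrii,bsv,orh] add [bds] -> 9 lines: yrcb niqb uen bds rzh rgu jsoai auvuq yxwsn
Hunk 2: at line 4 remove [rgu,jsoai] add [dlog,kynb] -> 9 lines: yrcb niqb uen bds rzh dlog kynb auvuq yxwsn
Hunk 3: at line 2 remove [uen] add [mkg,bqi] -> 10 lines: yrcb niqb mkg bqi bds rzh dlog kynb auvuq yxwsn
Final line 3: mkg

Answer: mkg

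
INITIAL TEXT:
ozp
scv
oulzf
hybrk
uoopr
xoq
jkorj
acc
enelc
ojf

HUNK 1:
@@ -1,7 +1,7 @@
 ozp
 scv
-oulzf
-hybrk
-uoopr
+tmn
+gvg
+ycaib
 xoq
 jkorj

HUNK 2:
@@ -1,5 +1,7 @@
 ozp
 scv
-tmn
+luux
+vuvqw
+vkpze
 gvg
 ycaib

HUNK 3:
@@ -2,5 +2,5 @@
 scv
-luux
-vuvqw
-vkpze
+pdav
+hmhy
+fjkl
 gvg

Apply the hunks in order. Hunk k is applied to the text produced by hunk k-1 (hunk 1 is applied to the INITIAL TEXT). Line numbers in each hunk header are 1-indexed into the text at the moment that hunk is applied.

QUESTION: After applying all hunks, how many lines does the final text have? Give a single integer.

Answer: 12

Derivation:
Hunk 1: at line 1 remove [oulzf,hybrk,uoopr] add [tmn,gvg,ycaib] -> 10 lines: ozp scv tmn gvg ycaib xoq jkorj acc enelc ojf
Hunk 2: at line 1 remove [tmn] add [luux,vuvqw,vkpze] -> 12 lines: ozp scv luux vuvqw vkpze gvg ycaib xoq jkorj acc enelc ojf
Hunk 3: at line 2 remove [luux,vuvqw,vkpze] add [pdav,hmhy,fjkl] -> 12 lines: ozp scv pdav hmhy fjkl gvg ycaib xoq jkorj acc enelc ojf
Final line count: 12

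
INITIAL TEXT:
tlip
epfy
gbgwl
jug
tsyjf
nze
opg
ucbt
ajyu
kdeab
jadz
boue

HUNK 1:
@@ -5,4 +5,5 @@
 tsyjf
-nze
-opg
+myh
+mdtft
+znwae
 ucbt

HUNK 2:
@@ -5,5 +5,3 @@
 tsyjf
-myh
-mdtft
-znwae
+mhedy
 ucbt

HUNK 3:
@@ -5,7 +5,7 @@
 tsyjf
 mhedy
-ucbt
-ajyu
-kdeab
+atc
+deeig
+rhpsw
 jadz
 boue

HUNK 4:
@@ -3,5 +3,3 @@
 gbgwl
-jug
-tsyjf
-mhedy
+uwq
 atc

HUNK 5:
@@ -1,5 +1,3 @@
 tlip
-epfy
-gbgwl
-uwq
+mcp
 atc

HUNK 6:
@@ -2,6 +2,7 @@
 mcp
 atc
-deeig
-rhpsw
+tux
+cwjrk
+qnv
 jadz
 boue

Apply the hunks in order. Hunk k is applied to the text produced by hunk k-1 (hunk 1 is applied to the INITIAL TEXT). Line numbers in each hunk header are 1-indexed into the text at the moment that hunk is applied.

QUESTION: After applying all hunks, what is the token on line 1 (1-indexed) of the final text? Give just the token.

Hunk 1: at line 5 remove [nze,opg] add [myh,mdtft,znwae] -> 13 lines: tlip epfy gbgwl jug tsyjf myh mdtft znwae ucbt ajyu kdeab jadz boue
Hunk 2: at line 5 remove [myh,mdtft,znwae] add [mhedy] -> 11 lines: tlip epfy gbgwl jug tsyjf mhedy ucbt ajyu kdeab jadz boue
Hunk 3: at line 5 remove [ucbt,ajyu,kdeab] add [atc,deeig,rhpsw] -> 11 lines: tlip epfy gbgwl jug tsyjf mhedy atc deeig rhpsw jadz boue
Hunk 4: at line 3 remove [jug,tsyjf,mhedy] add [uwq] -> 9 lines: tlip epfy gbgwl uwq atc deeig rhpsw jadz boue
Hunk 5: at line 1 remove [epfy,gbgwl,uwq] add [mcp] -> 7 lines: tlip mcp atc deeig rhpsw jadz boue
Hunk 6: at line 2 remove [deeig,rhpsw] add [tux,cwjrk,qnv] -> 8 lines: tlip mcp atc tux cwjrk qnv jadz boue
Final line 1: tlip

Answer: tlip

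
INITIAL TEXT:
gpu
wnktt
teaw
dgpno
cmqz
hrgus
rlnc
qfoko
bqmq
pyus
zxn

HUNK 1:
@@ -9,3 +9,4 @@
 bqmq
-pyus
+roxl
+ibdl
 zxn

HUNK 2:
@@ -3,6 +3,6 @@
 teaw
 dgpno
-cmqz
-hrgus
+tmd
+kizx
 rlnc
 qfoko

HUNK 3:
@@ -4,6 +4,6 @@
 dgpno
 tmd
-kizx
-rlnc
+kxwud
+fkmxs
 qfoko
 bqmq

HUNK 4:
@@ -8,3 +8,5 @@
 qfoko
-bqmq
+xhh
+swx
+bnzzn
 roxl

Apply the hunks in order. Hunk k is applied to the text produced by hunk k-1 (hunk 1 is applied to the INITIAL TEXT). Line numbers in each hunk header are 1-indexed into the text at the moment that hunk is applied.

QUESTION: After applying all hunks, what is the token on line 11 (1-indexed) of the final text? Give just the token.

Hunk 1: at line 9 remove [pyus] add [roxl,ibdl] -> 12 lines: gpu wnktt teaw dgpno cmqz hrgus rlnc qfoko bqmq roxl ibdl zxn
Hunk 2: at line 3 remove [cmqz,hrgus] add [tmd,kizx] -> 12 lines: gpu wnktt teaw dgpno tmd kizx rlnc qfoko bqmq roxl ibdl zxn
Hunk 3: at line 4 remove [kizx,rlnc] add [kxwud,fkmxs] -> 12 lines: gpu wnktt teaw dgpno tmd kxwud fkmxs qfoko bqmq roxl ibdl zxn
Hunk 4: at line 8 remove [bqmq] add [xhh,swx,bnzzn] -> 14 lines: gpu wnktt teaw dgpno tmd kxwud fkmxs qfoko xhh swx bnzzn roxl ibdl zxn
Final line 11: bnzzn

Answer: bnzzn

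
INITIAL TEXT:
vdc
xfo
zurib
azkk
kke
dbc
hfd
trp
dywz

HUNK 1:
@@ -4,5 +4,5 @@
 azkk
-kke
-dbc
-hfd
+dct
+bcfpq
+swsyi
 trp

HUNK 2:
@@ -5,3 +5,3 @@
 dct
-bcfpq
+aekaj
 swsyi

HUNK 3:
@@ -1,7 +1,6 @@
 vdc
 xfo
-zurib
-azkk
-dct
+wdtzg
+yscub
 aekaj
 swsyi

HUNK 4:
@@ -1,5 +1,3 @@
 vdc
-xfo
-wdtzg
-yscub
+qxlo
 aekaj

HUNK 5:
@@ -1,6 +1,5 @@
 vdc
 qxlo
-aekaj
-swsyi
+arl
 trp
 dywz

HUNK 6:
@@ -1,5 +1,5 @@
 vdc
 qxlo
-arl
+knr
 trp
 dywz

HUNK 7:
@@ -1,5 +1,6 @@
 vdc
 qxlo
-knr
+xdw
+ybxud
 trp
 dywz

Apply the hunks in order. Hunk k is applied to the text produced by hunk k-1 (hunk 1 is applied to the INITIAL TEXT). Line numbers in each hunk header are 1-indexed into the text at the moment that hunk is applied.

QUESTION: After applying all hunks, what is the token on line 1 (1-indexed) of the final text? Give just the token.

Hunk 1: at line 4 remove [kke,dbc,hfd] add [dct,bcfpq,swsyi] -> 9 lines: vdc xfo zurib azkk dct bcfpq swsyi trp dywz
Hunk 2: at line 5 remove [bcfpq] add [aekaj] -> 9 lines: vdc xfo zurib azkk dct aekaj swsyi trp dywz
Hunk 3: at line 1 remove [zurib,azkk,dct] add [wdtzg,yscub] -> 8 lines: vdc xfo wdtzg yscub aekaj swsyi trp dywz
Hunk 4: at line 1 remove [xfo,wdtzg,yscub] add [qxlo] -> 6 lines: vdc qxlo aekaj swsyi trp dywz
Hunk 5: at line 1 remove [aekaj,swsyi] add [arl] -> 5 lines: vdc qxlo arl trp dywz
Hunk 6: at line 1 remove [arl] add [knr] -> 5 lines: vdc qxlo knr trp dywz
Hunk 7: at line 1 remove [knr] add [xdw,ybxud] -> 6 lines: vdc qxlo xdw ybxud trp dywz
Final line 1: vdc

Answer: vdc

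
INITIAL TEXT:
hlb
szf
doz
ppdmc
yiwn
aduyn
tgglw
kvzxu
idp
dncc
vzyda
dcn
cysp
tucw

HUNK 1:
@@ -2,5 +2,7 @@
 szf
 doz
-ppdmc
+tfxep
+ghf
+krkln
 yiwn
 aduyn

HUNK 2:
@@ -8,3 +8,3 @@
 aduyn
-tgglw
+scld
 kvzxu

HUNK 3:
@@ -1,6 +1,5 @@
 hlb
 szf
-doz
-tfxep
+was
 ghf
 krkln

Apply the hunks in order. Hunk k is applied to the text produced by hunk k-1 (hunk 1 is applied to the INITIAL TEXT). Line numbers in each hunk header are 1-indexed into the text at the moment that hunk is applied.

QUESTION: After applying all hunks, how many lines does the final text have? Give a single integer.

Answer: 15

Derivation:
Hunk 1: at line 2 remove [ppdmc] add [tfxep,ghf,krkln] -> 16 lines: hlb szf doz tfxep ghf krkln yiwn aduyn tgglw kvzxu idp dncc vzyda dcn cysp tucw
Hunk 2: at line 8 remove [tgglw] add [scld] -> 16 lines: hlb szf doz tfxep ghf krkln yiwn aduyn scld kvzxu idp dncc vzyda dcn cysp tucw
Hunk 3: at line 1 remove [doz,tfxep] add [was] -> 15 lines: hlb szf was ghf krkln yiwn aduyn scld kvzxu idp dncc vzyda dcn cysp tucw
Final line count: 15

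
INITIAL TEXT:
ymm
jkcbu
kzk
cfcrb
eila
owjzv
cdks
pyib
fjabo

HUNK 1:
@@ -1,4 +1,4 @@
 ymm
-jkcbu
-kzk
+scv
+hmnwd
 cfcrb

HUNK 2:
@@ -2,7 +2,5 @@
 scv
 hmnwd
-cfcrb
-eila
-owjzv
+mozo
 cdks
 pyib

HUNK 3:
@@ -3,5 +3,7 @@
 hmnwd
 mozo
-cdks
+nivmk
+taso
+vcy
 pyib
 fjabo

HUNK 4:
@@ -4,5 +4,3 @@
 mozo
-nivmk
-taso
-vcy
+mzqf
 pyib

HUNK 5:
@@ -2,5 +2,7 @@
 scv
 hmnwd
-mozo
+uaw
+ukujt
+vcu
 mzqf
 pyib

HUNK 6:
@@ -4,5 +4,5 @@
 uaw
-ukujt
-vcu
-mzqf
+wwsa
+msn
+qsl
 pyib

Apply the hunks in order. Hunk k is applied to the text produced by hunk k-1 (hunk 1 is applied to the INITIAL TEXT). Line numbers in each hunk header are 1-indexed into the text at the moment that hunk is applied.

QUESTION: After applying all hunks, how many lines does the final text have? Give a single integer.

Answer: 9

Derivation:
Hunk 1: at line 1 remove [jkcbu,kzk] add [scv,hmnwd] -> 9 lines: ymm scv hmnwd cfcrb eila owjzv cdks pyib fjabo
Hunk 2: at line 2 remove [cfcrb,eila,owjzv] add [mozo] -> 7 lines: ymm scv hmnwd mozo cdks pyib fjabo
Hunk 3: at line 3 remove [cdks] add [nivmk,taso,vcy] -> 9 lines: ymm scv hmnwd mozo nivmk taso vcy pyib fjabo
Hunk 4: at line 4 remove [nivmk,taso,vcy] add [mzqf] -> 7 lines: ymm scv hmnwd mozo mzqf pyib fjabo
Hunk 5: at line 2 remove [mozo] add [uaw,ukujt,vcu] -> 9 lines: ymm scv hmnwd uaw ukujt vcu mzqf pyib fjabo
Hunk 6: at line 4 remove [ukujt,vcu,mzqf] add [wwsa,msn,qsl] -> 9 lines: ymm scv hmnwd uaw wwsa msn qsl pyib fjabo
Final line count: 9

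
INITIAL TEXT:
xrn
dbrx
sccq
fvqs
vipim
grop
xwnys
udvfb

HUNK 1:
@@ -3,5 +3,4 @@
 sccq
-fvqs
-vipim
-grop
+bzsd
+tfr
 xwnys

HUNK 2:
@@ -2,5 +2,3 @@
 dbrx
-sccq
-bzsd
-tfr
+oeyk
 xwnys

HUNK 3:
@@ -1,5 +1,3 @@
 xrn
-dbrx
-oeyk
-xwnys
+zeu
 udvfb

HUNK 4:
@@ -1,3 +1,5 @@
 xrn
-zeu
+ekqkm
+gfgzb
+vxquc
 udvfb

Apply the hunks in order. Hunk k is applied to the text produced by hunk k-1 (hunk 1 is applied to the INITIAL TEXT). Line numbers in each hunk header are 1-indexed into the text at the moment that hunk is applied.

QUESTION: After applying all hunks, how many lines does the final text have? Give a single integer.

Answer: 5

Derivation:
Hunk 1: at line 3 remove [fvqs,vipim,grop] add [bzsd,tfr] -> 7 lines: xrn dbrx sccq bzsd tfr xwnys udvfb
Hunk 2: at line 2 remove [sccq,bzsd,tfr] add [oeyk] -> 5 lines: xrn dbrx oeyk xwnys udvfb
Hunk 3: at line 1 remove [dbrx,oeyk,xwnys] add [zeu] -> 3 lines: xrn zeu udvfb
Hunk 4: at line 1 remove [zeu] add [ekqkm,gfgzb,vxquc] -> 5 lines: xrn ekqkm gfgzb vxquc udvfb
Final line count: 5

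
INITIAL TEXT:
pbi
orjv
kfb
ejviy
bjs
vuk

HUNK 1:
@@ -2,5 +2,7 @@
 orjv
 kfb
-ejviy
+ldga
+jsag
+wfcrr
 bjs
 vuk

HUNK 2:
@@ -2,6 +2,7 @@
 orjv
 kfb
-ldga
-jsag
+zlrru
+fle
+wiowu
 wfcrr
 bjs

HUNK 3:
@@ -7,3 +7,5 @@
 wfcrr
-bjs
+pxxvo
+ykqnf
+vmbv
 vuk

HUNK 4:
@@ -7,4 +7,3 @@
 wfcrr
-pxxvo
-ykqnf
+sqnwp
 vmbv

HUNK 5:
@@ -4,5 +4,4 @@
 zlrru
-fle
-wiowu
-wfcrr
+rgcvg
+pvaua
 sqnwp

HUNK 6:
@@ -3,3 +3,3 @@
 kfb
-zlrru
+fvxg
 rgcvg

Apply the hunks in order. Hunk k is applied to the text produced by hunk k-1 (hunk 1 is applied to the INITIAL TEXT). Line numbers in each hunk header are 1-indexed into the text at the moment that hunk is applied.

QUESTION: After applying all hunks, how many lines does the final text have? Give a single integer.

Answer: 9

Derivation:
Hunk 1: at line 2 remove [ejviy] add [ldga,jsag,wfcrr] -> 8 lines: pbi orjv kfb ldga jsag wfcrr bjs vuk
Hunk 2: at line 2 remove [ldga,jsag] add [zlrru,fle,wiowu] -> 9 lines: pbi orjv kfb zlrru fle wiowu wfcrr bjs vuk
Hunk 3: at line 7 remove [bjs] add [pxxvo,ykqnf,vmbv] -> 11 lines: pbi orjv kfb zlrru fle wiowu wfcrr pxxvo ykqnf vmbv vuk
Hunk 4: at line 7 remove [pxxvo,ykqnf] add [sqnwp] -> 10 lines: pbi orjv kfb zlrru fle wiowu wfcrr sqnwp vmbv vuk
Hunk 5: at line 4 remove [fle,wiowu,wfcrr] add [rgcvg,pvaua] -> 9 lines: pbi orjv kfb zlrru rgcvg pvaua sqnwp vmbv vuk
Hunk 6: at line 3 remove [zlrru] add [fvxg] -> 9 lines: pbi orjv kfb fvxg rgcvg pvaua sqnwp vmbv vuk
Final line count: 9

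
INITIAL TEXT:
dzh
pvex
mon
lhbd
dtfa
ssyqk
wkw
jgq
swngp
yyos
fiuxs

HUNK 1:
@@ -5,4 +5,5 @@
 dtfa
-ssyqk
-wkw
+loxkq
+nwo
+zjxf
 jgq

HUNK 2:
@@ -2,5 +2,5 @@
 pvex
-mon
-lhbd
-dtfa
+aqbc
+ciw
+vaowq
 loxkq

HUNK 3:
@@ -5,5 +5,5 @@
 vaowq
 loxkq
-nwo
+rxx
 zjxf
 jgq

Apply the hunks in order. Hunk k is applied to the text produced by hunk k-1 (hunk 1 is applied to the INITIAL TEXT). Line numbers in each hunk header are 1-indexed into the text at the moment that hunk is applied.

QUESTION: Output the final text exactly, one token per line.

Hunk 1: at line 5 remove [ssyqk,wkw] add [loxkq,nwo,zjxf] -> 12 lines: dzh pvex mon lhbd dtfa loxkq nwo zjxf jgq swngp yyos fiuxs
Hunk 2: at line 2 remove [mon,lhbd,dtfa] add [aqbc,ciw,vaowq] -> 12 lines: dzh pvex aqbc ciw vaowq loxkq nwo zjxf jgq swngp yyos fiuxs
Hunk 3: at line 5 remove [nwo] add [rxx] -> 12 lines: dzh pvex aqbc ciw vaowq loxkq rxx zjxf jgq swngp yyos fiuxs

Answer: dzh
pvex
aqbc
ciw
vaowq
loxkq
rxx
zjxf
jgq
swngp
yyos
fiuxs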